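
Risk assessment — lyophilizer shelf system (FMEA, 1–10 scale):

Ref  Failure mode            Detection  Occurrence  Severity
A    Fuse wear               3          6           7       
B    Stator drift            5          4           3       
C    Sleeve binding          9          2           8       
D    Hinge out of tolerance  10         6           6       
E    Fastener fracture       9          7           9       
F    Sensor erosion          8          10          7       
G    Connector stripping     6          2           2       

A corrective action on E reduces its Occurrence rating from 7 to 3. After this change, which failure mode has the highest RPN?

RPN = Severity × Occurrence × Detection:
  A: 7 × 6 × 3 = 126
  B: 3 × 4 × 5 = 60
  C: 8 × 2 × 9 = 144
  D: 6 × 6 × 10 = 360
  E: 9 × 7 × 9 = 567
  F: 7 × 10 × 8 = 560
  G: 2 × 2 × 6 = 24
After action: E → 9 × 3 × 9 = 243.
Revised RPNs: F=560, D=360, E=243, C=144, A=126, B=60, G=24.
Highest is now F (560).

F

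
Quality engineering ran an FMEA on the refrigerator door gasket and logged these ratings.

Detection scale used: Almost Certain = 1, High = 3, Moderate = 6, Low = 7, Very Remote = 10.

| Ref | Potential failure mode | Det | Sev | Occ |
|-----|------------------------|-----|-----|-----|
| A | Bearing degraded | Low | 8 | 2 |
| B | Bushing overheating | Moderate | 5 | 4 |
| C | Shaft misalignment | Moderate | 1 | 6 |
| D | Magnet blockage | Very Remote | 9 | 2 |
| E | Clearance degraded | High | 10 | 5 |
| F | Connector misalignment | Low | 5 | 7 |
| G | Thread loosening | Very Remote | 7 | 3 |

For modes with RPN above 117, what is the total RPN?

RPN = Severity × Occurrence × Detection:
  A: 8 × 2 × 7 = 112
  B: 5 × 4 × 6 = 120
  C: 1 × 6 × 6 = 36
  D: 9 × 2 × 10 = 180
  E: 10 × 5 × 3 = 150
  F: 5 × 7 × 7 = 245
  G: 7 × 3 × 10 = 210
RPN > 117: B (120), D (180), E (150), F (245), G (210).
Sum: 120 + 180 + 150 + 245 + 210 = 905.

905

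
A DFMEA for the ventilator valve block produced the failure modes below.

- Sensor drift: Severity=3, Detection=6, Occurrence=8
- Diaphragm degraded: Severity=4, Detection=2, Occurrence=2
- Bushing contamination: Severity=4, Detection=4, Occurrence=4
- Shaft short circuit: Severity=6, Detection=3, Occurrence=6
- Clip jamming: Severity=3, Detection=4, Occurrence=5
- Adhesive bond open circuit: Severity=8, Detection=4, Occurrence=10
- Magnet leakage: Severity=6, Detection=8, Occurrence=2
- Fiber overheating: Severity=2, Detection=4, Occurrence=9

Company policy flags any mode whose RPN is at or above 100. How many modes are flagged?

3

RPN = Severity × Occurrence × Detection:
  Sensor drift: 3 × 8 × 6 = 144
  Diaphragm degraded: 4 × 2 × 2 = 16
  Bushing contamination: 4 × 4 × 4 = 64
  Shaft short circuit: 6 × 6 × 3 = 108
  Clip jamming: 3 × 5 × 4 = 60
  Adhesive bond open circuit: 8 × 10 × 4 = 320
  Magnet leakage: 6 × 2 × 8 = 96
  Fiber overheating: 2 × 9 × 4 = 72
Modes with RPN ≥ 100: Sensor drift (144), Shaft short circuit (108), Adhesive bond open circuit (320) → 3.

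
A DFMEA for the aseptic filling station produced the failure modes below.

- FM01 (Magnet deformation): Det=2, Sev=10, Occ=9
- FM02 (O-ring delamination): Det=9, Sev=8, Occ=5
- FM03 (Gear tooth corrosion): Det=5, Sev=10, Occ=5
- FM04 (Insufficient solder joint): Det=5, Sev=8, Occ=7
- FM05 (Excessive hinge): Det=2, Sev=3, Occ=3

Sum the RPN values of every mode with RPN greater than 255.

RPN = Severity × Occurrence × Detection:
  FM01: 10 × 9 × 2 = 180
  FM02: 8 × 5 × 9 = 360
  FM03: 10 × 5 × 5 = 250
  FM04: 8 × 7 × 5 = 280
  FM05: 3 × 3 × 2 = 18
RPN > 255: FM02 (360), FM04 (280).
Sum: 360 + 280 = 640.

640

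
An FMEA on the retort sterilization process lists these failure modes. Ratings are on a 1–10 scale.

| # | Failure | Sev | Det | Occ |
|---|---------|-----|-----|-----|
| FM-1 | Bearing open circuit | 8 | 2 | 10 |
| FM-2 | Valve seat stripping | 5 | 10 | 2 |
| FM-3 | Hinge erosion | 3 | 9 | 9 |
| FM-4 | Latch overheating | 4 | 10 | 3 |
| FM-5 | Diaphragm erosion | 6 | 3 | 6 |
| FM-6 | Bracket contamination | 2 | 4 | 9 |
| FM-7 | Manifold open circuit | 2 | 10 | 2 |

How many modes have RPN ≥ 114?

RPN = Severity × Occurrence × Detection:
  FM-1: 8 × 10 × 2 = 160
  FM-2: 5 × 2 × 10 = 100
  FM-3: 3 × 9 × 9 = 243
  FM-4: 4 × 3 × 10 = 120
  FM-5: 6 × 6 × 3 = 108
  FM-6: 2 × 9 × 4 = 72
  FM-7: 2 × 2 × 10 = 40
Modes with RPN ≥ 114: FM-1 (160), FM-3 (243), FM-4 (120) → 3.

3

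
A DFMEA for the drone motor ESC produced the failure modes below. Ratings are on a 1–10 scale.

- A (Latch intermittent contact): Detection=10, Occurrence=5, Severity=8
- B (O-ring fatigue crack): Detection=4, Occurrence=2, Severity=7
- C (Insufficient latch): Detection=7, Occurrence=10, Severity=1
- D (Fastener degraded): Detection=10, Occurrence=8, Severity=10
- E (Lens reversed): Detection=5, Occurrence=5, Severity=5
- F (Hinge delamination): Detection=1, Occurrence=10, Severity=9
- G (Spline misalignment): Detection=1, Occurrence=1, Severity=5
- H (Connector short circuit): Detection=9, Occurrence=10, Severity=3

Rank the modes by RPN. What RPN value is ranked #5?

90

RPN = Severity × Occurrence × Detection:
  A: 8 × 5 × 10 = 400
  B: 7 × 2 × 4 = 56
  C: 1 × 10 × 7 = 70
  D: 10 × 8 × 10 = 800
  E: 5 × 5 × 5 = 125
  F: 9 × 10 × 1 = 90
  G: 5 × 1 × 1 = 5
  H: 3 × 10 × 9 = 270
Sorted descending: 800, 400, 270, 125, 90, 70, 56, 5.
The fifth-highest RPN is 90 (F).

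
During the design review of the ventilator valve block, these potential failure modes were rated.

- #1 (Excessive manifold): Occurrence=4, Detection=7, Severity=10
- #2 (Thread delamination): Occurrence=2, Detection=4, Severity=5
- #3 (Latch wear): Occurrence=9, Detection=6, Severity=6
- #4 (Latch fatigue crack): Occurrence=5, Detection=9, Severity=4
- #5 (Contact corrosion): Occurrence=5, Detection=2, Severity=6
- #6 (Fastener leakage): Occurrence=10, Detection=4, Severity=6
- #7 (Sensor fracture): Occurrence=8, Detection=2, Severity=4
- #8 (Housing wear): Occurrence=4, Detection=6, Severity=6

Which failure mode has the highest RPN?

RPN = Severity × Occurrence × Detection:
  #1: 10 × 4 × 7 = 280
  #2: 5 × 2 × 4 = 40
  #3: 6 × 9 × 6 = 324
  #4: 4 × 5 × 9 = 180
  #5: 6 × 5 × 2 = 60
  #6: 6 × 10 × 4 = 240
  #7: 4 × 8 × 2 = 64
  #8: 6 × 4 × 6 = 144
Highest RPN is 324 → #3.

#3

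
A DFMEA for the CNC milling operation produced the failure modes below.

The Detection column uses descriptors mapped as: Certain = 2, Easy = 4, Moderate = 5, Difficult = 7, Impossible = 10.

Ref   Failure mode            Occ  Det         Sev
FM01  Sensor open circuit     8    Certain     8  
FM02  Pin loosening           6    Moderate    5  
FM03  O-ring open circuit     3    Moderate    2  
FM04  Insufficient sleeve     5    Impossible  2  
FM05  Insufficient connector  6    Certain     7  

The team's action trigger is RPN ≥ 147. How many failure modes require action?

1

RPN = Severity × Occurrence × Detection:
  FM01: 8 × 8 × 2 = 128
  FM02: 5 × 6 × 5 = 150
  FM03: 2 × 3 × 5 = 30
  FM04: 2 × 5 × 10 = 100
  FM05: 7 × 6 × 2 = 84
Modes with RPN ≥ 147: FM02 (150) → 1.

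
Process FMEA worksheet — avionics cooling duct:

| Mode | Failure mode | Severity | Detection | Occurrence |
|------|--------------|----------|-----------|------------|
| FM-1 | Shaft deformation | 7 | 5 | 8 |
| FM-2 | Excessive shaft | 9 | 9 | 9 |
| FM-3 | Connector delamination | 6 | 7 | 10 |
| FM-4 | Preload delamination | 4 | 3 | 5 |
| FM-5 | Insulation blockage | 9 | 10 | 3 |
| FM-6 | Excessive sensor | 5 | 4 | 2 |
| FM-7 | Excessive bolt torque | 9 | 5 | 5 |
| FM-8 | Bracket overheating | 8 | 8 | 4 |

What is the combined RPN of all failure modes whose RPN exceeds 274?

1429

RPN = Severity × Occurrence × Detection:
  FM-1: 7 × 8 × 5 = 280
  FM-2: 9 × 9 × 9 = 729
  FM-3: 6 × 10 × 7 = 420
  FM-4: 4 × 5 × 3 = 60
  FM-5: 9 × 3 × 10 = 270
  FM-6: 5 × 2 × 4 = 40
  FM-7: 9 × 5 × 5 = 225
  FM-8: 8 × 4 × 8 = 256
RPN > 274: FM-1 (280), FM-2 (729), FM-3 (420).
Sum: 280 + 729 + 420 = 1429.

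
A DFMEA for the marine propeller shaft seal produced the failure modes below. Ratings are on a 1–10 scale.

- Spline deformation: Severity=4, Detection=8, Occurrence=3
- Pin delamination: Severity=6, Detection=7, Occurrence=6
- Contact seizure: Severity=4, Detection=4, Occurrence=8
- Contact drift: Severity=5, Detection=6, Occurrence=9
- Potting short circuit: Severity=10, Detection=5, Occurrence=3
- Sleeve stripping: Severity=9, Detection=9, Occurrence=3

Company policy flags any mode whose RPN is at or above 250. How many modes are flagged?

RPN = Severity × Occurrence × Detection:
  Spline deformation: 4 × 3 × 8 = 96
  Pin delamination: 6 × 6 × 7 = 252
  Contact seizure: 4 × 8 × 4 = 128
  Contact drift: 5 × 9 × 6 = 270
  Potting short circuit: 10 × 3 × 5 = 150
  Sleeve stripping: 9 × 3 × 9 = 243
Modes with RPN ≥ 250: Pin delamination (252), Contact drift (270) → 2.

2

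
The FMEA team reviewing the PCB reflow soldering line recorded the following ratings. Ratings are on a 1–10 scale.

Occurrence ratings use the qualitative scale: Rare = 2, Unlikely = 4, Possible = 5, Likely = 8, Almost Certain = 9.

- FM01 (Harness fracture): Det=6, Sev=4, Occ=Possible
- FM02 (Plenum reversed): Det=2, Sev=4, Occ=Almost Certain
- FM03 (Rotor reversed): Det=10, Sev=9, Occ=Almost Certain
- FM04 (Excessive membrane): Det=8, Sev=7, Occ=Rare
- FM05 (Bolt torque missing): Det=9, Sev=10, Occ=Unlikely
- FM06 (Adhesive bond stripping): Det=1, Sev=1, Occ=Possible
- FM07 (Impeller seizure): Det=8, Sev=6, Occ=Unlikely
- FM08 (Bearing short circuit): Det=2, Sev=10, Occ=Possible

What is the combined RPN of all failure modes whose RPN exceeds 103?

1594

RPN = Severity × Occurrence × Detection:
  FM01: 4 × 5 × 6 = 120
  FM02: 4 × 9 × 2 = 72
  FM03: 9 × 9 × 10 = 810
  FM04: 7 × 2 × 8 = 112
  FM05: 10 × 4 × 9 = 360
  FM06: 1 × 5 × 1 = 5
  FM07: 6 × 4 × 8 = 192
  FM08: 10 × 5 × 2 = 100
RPN > 103: FM01 (120), FM03 (810), FM04 (112), FM05 (360), FM07 (192).
Sum: 120 + 810 + 112 + 360 + 192 = 1594.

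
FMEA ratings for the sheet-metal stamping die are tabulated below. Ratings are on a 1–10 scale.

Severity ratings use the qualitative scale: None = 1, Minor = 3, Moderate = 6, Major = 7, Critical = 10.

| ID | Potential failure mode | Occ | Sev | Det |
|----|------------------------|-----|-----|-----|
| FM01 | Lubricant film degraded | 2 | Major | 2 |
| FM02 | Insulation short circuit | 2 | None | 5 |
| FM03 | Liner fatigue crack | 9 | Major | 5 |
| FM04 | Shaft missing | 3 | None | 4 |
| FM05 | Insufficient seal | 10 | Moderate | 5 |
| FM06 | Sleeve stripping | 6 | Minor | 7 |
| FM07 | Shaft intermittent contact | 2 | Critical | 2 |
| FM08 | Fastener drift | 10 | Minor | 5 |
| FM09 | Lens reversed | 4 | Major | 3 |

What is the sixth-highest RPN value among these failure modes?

RPN = Severity × Occurrence × Detection:
  FM01: 7 × 2 × 2 = 28
  FM02: 1 × 2 × 5 = 10
  FM03: 7 × 9 × 5 = 315
  FM04: 1 × 3 × 4 = 12
  FM05: 6 × 10 × 5 = 300
  FM06: 3 × 6 × 7 = 126
  FM07: 10 × 2 × 2 = 40
  FM08: 3 × 10 × 5 = 150
  FM09: 7 × 4 × 3 = 84
Sorted descending: 315, 300, 150, 126, 84, 40, 28, 12, 10.
The sixth-highest RPN is 40 (FM07).

40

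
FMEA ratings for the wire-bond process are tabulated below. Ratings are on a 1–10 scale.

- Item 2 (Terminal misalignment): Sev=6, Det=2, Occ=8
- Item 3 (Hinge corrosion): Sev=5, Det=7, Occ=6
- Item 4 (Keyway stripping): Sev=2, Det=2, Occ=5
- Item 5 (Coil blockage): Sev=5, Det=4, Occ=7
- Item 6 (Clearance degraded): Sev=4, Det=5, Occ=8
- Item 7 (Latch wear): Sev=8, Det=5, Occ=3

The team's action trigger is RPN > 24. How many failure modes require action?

5

RPN = Severity × Occurrence × Detection:
  Item 2: 6 × 8 × 2 = 96
  Item 3: 5 × 6 × 7 = 210
  Item 4: 2 × 5 × 2 = 20
  Item 5: 5 × 7 × 4 = 140
  Item 6: 4 × 8 × 5 = 160
  Item 7: 8 × 3 × 5 = 120
Modes with RPN > 24: Item 2 (96), Item 3 (210), Item 5 (140), Item 6 (160), Item 7 (120) → 5.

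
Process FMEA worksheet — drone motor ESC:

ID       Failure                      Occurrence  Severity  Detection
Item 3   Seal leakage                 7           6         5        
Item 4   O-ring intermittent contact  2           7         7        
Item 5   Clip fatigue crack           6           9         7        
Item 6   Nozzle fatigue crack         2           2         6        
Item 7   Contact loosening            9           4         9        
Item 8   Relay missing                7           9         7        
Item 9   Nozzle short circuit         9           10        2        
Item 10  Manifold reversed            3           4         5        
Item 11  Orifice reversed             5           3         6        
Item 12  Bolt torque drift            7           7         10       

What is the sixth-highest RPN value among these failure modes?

180

RPN = Severity × Occurrence × Detection:
  Item 3: 6 × 7 × 5 = 210
  Item 4: 7 × 2 × 7 = 98
  Item 5: 9 × 6 × 7 = 378
  Item 6: 2 × 2 × 6 = 24
  Item 7: 4 × 9 × 9 = 324
  Item 8: 9 × 7 × 7 = 441
  Item 9: 10 × 9 × 2 = 180
  Item 10: 4 × 3 × 5 = 60
  Item 11: 3 × 5 × 6 = 90
  Item 12: 7 × 7 × 10 = 490
Sorted descending: 490, 441, 378, 324, 210, 180, 98, 90, 60, 24.
The sixth-highest RPN is 180 (Item 9).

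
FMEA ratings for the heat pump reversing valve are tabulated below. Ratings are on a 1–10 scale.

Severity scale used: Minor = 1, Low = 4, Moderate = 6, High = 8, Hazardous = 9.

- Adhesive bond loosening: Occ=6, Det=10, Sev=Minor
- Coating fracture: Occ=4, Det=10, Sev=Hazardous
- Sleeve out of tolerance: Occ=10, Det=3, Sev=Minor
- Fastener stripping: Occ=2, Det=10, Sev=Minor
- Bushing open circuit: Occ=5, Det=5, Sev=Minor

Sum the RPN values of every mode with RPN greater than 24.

475

RPN = Severity × Occurrence × Detection:
  Adhesive bond loosening: 1 × 6 × 10 = 60
  Coating fracture: 9 × 4 × 10 = 360
  Sleeve out of tolerance: 1 × 10 × 3 = 30
  Fastener stripping: 1 × 2 × 10 = 20
  Bushing open circuit: 1 × 5 × 5 = 25
RPN > 24: Adhesive bond loosening (60), Coating fracture (360), Sleeve out of tolerance (30), Bushing open circuit (25).
Sum: 60 + 360 + 30 + 25 = 475.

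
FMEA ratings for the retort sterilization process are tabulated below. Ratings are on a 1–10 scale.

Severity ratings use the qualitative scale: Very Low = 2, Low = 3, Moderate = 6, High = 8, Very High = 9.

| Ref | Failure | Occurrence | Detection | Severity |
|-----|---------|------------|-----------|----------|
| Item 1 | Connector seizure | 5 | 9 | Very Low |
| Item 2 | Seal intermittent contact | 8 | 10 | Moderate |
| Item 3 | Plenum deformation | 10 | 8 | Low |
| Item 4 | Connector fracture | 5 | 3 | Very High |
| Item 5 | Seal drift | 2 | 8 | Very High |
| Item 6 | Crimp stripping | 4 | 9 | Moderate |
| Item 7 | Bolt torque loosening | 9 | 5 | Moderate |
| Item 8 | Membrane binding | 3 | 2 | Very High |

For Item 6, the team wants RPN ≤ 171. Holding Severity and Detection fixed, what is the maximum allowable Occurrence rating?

3

Item 6: S=6, O=4, D=9 → current RPN = 216.
Fixed product = 54. Need 54 × O ≤ 171, so O ≤ 171/54 = 3.17.
Maximum integer Occurrence rating = 3 (gives RPN 162; O=4 would give 216 > 171).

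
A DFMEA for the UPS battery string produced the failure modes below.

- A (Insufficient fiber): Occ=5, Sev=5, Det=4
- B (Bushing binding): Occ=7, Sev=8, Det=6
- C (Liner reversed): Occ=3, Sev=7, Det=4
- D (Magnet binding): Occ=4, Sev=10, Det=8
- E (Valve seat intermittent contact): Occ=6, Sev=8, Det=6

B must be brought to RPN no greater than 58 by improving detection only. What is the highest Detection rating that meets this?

1

B: S=8, O=7, D=6 → current RPN = 336.
Fixed product = 56. Need 56 × D ≤ 58, so D ≤ 58/56 = 1.04.
Maximum integer Detection rating = 1 (gives RPN 56; D=2 would give 112 > 58).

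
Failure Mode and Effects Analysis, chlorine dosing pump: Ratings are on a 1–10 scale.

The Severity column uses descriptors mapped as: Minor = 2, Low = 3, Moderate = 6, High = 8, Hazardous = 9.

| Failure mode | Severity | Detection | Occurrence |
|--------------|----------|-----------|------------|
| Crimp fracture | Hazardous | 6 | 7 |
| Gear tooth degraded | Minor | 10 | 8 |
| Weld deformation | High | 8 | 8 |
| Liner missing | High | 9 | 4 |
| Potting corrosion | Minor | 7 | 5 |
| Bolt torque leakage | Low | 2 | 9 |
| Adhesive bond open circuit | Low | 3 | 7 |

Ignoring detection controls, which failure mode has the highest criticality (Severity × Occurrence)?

Weld deformation

Criticality = Severity × Occurrence:
  Crimp fracture: 9 × 7 = 63
  Gear tooth degraded: 2 × 8 = 16
  Weld deformation: 8 × 8 = 64
  Liner missing: 8 × 4 = 32
  Potting corrosion: 2 × 5 = 10
  Bolt torque leakage: 3 × 9 = 27
  Adhesive bond open circuit: 3 × 7 = 21
Highest criticality is 64 → Weld deformation.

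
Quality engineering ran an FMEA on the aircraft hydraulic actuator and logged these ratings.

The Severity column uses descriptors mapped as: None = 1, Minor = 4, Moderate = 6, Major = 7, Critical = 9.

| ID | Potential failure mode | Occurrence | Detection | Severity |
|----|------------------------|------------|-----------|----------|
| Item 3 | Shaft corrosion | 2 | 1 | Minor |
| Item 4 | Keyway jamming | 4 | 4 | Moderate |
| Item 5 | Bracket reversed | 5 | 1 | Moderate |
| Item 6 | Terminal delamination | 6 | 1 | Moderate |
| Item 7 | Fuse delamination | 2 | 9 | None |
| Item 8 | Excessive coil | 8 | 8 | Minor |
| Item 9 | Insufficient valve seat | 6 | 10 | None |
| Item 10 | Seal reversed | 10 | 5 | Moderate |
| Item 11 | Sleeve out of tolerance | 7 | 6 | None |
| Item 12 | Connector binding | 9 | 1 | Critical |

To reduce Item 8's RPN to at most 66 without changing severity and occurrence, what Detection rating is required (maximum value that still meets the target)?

Item 8: S=4, O=8, D=8 → current RPN = 256.
Fixed product = 32. Need 32 × D ≤ 66, so D ≤ 66/32 = 2.06.
Maximum integer Detection rating = 2 (gives RPN 64; D=3 would give 96 > 66).

2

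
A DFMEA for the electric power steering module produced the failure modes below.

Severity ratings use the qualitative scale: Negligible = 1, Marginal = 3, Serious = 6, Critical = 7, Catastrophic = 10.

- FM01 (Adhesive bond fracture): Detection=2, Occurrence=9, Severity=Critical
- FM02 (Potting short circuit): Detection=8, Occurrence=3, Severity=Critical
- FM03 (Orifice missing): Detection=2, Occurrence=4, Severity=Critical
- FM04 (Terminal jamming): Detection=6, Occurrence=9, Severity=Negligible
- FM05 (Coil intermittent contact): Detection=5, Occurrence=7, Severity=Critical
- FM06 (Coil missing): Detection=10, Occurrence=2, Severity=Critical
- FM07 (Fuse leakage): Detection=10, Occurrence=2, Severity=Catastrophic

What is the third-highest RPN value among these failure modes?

168

RPN = Severity × Occurrence × Detection:
  FM01: 7 × 9 × 2 = 126
  FM02: 7 × 3 × 8 = 168
  FM03: 7 × 4 × 2 = 56
  FM04: 1 × 9 × 6 = 54
  FM05: 7 × 7 × 5 = 245
  FM06: 7 × 2 × 10 = 140
  FM07: 10 × 2 × 10 = 200
Sorted descending: 245, 200, 168, 140, 126, 56, 54.
The third-highest RPN is 168 (FM02).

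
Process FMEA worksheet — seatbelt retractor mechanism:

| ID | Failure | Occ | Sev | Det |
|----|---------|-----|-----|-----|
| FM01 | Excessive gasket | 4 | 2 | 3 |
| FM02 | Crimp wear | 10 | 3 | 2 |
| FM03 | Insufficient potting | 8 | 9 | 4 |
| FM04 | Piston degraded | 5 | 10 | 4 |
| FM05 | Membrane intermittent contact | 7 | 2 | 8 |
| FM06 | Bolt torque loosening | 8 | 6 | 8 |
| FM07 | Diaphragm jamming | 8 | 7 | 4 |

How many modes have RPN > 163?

4

RPN = Severity × Occurrence × Detection:
  FM01: 2 × 4 × 3 = 24
  FM02: 3 × 10 × 2 = 60
  FM03: 9 × 8 × 4 = 288
  FM04: 10 × 5 × 4 = 200
  FM05: 2 × 7 × 8 = 112
  FM06: 6 × 8 × 8 = 384
  FM07: 7 × 8 × 4 = 224
Modes with RPN > 163: FM03 (288), FM04 (200), FM06 (384), FM07 (224) → 4.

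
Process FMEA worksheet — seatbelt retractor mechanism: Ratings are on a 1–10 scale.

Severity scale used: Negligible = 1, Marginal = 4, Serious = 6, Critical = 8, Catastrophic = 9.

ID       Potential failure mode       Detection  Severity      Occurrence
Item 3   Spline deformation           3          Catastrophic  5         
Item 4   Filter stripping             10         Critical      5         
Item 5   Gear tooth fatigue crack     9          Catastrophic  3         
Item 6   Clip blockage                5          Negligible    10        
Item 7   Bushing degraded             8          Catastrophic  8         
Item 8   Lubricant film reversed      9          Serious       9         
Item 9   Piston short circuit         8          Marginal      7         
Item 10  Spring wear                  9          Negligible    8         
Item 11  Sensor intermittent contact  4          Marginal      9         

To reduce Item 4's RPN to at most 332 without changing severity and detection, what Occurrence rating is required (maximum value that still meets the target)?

Item 4: S=8, O=5, D=10 → current RPN = 400.
Fixed product = 80. Need 80 × O ≤ 332, so O ≤ 332/80 = 4.15.
Maximum integer Occurrence rating = 4 (gives RPN 320; O=5 would give 400 > 332).

4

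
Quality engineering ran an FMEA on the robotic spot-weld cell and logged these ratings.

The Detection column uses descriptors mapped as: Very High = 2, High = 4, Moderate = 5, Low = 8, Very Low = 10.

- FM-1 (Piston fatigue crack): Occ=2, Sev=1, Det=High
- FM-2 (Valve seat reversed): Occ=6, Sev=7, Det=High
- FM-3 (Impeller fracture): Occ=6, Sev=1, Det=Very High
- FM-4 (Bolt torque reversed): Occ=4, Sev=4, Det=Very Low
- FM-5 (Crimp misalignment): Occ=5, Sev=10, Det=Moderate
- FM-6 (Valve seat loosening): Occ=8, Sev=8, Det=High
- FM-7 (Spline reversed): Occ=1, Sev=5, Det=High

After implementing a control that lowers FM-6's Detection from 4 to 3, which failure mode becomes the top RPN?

RPN = Severity × Occurrence × Detection:
  FM-1: 1 × 2 × 4 = 8
  FM-2: 7 × 6 × 4 = 168
  FM-3: 1 × 6 × 2 = 12
  FM-4: 4 × 4 × 10 = 160
  FM-5: 10 × 5 × 5 = 250
  FM-6: 8 × 8 × 4 = 256
  FM-7: 5 × 1 × 4 = 20
After action: FM-6 → 8 × 8 × 3 = 192.
Revised RPNs: FM-5=250, FM-6=192, FM-2=168, FM-4=160, FM-7=20, FM-3=12, FM-1=8.
Highest is now FM-5 (250).

FM-5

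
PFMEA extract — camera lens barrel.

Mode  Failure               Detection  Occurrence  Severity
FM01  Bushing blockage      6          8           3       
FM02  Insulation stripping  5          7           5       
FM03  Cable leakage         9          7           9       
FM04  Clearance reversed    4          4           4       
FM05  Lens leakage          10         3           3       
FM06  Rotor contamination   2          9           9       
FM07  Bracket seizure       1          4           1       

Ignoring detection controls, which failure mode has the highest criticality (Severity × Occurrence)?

FM06

Criticality = Severity × Occurrence:
  FM01: 3 × 8 = 24
  FM02: 5 × 7 = 35
  FM03: 9 × 7 = 63
  FM04: 4 × 4 = 16
  FM05: 3 × 3 = 9
  FM06: 9 × 9 = 81
  FM07: 1 × 4 = 4
Highest criticality is 81 → FM06.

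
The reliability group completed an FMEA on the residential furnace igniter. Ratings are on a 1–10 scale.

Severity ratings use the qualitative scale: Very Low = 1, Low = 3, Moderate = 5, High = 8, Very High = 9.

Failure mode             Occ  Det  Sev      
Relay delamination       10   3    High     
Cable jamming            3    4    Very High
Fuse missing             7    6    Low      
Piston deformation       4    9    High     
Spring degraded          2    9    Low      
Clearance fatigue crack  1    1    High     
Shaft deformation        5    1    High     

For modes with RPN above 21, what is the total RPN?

RPN = Severity × Occurrence × Detection:
  Relay delamination: 8 × 10 × 3 = 240
  Cable jamming: 9 × 3 × 4 = 108
  Fuse missing: 3 × 7 × 6 = 126
  Piston deformation: 8 × 4 × 9 = 288
  Spring degraded: 3 × 2 × 9 = 54
  Clearance fatigue crack: 8 × 1 × 1 = 8
  Shaft deformation: 8 × 5 × 1 = 40
RPN > 21: Relay delamination (240), Cable jamming (108), Fuse missing (126), Piston deformation (288), Spring degraded (54), Shaft deformation (40).
Sum: 240 + 108 + 126 + 288 + 54 + 40 = 856.

856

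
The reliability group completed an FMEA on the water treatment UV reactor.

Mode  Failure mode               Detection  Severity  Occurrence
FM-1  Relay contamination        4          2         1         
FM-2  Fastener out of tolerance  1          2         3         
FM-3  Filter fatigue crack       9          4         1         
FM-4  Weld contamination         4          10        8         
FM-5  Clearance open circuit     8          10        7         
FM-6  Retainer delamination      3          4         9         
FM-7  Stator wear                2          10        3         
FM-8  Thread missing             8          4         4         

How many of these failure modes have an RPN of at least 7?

RPN = Severity × Occurrence × Detection:
  FM-1: 2 × 1 × 4 = 8
  FM-2: 2 × 3 × 1 = 6
  FM-3: 4 × 1 × 9 = 36
  FM-4: 10 × 8 × 4 = 320
  FM-5: 10 × 7 × 8 = 560
  FM-6: 4 × 9 × 3 = 108
  FM-7: 10 × 3 × 2 = 60
  FM-8: 4 × 4 × 8 = 128
Modes with RPN ≥ 7: FM-1 (8), FM-3 (36), FM-4 (320), FM-5 (560), FM-6 (108), FM-7 (60), FM-8 (128) → 7.

7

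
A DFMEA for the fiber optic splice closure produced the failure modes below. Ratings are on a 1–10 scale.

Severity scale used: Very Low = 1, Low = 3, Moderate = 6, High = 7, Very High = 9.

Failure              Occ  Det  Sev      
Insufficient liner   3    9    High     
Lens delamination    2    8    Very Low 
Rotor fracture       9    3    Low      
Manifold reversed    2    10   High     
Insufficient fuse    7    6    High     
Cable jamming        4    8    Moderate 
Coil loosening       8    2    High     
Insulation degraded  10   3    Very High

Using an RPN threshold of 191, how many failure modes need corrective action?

3

RPN = Severity × Occurrence × Detection:
  Insufficient liner: 7 × 3 × 9 = 189
  Lens delamination: 1 × 2 × 8 = 16
  Rotor fracture: 3 × 9 × 3 = 81
  Manifold reversed: 7 × 2 × 10 = 140
  Insufficient fuse: 7 × 7 × 6 = 294
  Cable jamming: 6 × 4 × 8 = 192
  Coil loosening: 7 × 8 × 2 = 112
  Insulation degraded: 9 × 10 × 3 = 270
Modes with RPN ≥ 191: Insufficient fuse (294), Cable jamming (192), Insulation degraded (270) → 3.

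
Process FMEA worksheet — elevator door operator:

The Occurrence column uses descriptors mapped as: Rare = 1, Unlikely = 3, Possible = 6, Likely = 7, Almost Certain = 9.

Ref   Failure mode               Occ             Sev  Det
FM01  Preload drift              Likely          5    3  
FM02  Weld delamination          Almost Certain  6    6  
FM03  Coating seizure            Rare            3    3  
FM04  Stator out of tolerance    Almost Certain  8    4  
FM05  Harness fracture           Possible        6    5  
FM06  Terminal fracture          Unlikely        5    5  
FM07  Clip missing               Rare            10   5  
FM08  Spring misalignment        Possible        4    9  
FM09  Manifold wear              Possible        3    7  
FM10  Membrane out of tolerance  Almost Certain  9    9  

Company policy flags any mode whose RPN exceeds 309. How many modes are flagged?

RPN = Severity × Occurrence × Detection:
  FM01: 5 × 7 × 3 = 105
  FM02: 6 × 9 × 6 = 324
  FM03: 3 × 1 × 3 = 9
  FM04: 8 × 9 × 4 = 288
  FM05: 6 × 6 × 5 = 180
  FM06: 5 × 3 × 5 = 75
  FM07: 10 × 1 × 5 = 50
  FM08: 4 × 6 × 9 = 216
  FM09: 3 × 6 × 7 = 126
  FM10: 9 × 9 × 9 = 729
Modes with RPN > 309: FM02 (324), FM10 (729) → 2.

2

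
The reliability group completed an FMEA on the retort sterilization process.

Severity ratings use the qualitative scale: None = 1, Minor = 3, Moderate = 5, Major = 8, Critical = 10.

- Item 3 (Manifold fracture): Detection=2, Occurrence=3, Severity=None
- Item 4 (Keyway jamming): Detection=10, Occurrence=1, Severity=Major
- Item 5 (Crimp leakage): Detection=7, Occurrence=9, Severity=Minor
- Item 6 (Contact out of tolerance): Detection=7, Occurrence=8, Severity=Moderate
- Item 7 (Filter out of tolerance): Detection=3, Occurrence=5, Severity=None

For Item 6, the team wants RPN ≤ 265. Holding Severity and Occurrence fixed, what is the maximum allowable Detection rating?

Item 6: S=5, O=8, D=7 → current RPN = 280.
Fixed product = 40. Need 40 × D ≤ 265, so D ≤ 265/40 = 6.62.
Maximum integer Detection rating = 6 (gives RPN 240; D=7 would give 280 > 265).

6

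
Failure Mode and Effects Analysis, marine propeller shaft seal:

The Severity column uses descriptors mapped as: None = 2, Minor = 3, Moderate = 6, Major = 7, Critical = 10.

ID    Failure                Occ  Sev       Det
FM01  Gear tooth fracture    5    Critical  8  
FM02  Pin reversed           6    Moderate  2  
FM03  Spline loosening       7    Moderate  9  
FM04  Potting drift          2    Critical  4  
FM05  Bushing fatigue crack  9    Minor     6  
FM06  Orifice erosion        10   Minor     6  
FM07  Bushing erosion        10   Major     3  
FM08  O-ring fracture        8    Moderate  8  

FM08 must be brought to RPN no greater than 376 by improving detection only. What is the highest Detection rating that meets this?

FM08: S=6, O=8, D=8 → current RPN = 384.
Fixed product = 48. Need 48 × D ≤ 376, so D ≤ 376/48 = 7.83.
Maximum integer Detection rating = 7 (gives RPN 336; D=8 would give 384 > 376).

7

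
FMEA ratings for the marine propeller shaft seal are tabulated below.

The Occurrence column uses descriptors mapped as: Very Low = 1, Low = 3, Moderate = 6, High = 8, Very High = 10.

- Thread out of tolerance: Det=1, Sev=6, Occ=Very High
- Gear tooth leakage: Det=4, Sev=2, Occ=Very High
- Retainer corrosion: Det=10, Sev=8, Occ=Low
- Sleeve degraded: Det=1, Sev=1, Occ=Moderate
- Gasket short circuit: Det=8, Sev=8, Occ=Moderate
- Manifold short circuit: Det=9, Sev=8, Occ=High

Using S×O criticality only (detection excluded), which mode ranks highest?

Criticality = Severity × Occurrence:
  Thread out of tolerance: 6 × 10 = 60
  Gear tooth leakage: 2 × 10 = 20
  Retainer corrosion: 8 × 3 = 24
  Sleeve degraded: 1 × 6 = 6
  Gasket short circuit: 8 × 6 = 48
  Manifold short circuit: 8 × 8 = 64
Highest criticality is 64 → Manifold short circuit.

Manifold short circuit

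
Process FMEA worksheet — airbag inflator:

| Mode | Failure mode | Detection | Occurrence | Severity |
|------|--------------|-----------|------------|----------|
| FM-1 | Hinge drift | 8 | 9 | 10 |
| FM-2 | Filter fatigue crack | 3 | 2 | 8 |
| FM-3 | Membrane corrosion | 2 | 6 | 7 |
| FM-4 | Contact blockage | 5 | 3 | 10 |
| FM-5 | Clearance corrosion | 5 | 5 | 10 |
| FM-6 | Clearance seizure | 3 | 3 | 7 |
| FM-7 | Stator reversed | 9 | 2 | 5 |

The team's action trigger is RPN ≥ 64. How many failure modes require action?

RPN = Severity × Occurrence × Detection:
  FM-1: 10 × 9 × 8 = 720
  FM-2: 8 × 2 × 3 = 48
  FM-3: 7 × 6 × 2 = 84
  FM-4: 10 × 3 × 5 = 150
  FM-5: 10 × 5 × 5 = 250
  FM-6: 7 × 3 × 3 = 63
  FM-7: 5 × 2 × 9 = 90
Modes with RPN ≥ 64: FM-1 (720), FM-3 (84), FM-4 (150), FM-5 (250), FM-7 (90) → 5.

5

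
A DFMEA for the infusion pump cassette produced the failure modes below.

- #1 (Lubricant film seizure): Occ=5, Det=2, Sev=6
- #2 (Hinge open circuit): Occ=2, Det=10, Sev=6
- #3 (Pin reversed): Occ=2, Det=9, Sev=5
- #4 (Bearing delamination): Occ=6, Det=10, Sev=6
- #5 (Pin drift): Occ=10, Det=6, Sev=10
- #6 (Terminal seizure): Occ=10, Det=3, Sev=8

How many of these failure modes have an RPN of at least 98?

RPN = Severity × Occurrence × Detection:
  #1: 6 × 5 × 2 = 60
  #2: 6 × 2 × 10 = 120
  #3: 5 × 2 × 9 = 90
  #4: 6 × 6 × 10 = 360
  #5: 10 × 10 × 6 = 600
  #6: 8 × 10 × 3 = 240
Modes with RPN ≥ 98: #2 (120), #4 (360), #5 (600), #6 (240) → 4.

4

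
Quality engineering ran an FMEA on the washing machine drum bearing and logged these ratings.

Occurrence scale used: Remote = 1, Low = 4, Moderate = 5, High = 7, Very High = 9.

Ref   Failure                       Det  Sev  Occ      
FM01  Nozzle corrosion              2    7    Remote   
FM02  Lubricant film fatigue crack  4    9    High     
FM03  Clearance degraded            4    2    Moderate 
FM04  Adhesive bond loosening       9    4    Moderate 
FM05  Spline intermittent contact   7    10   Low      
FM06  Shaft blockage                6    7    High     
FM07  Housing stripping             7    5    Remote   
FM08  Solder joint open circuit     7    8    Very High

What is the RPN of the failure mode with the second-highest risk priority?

294

RPN = Severity × Occurrence × Detection:
  FM01: 7 × 1 × 2 = 14
  FM02: 9 × 7 × 4 = 252
  FM03: 2 × 5 × 4 = 40
  FM04: 4 × 5 × 9 = 180
  FM05: 10 × 4 × 7 = 280
  FM06: 7 × 7 × 6 = 294
  FM07: 5 × 1 × 7 = 35
  FM08: 8 × 9 × 7 = 504
Sorted descending: 504, 294, 280, 252, 180, 40, 35, 14.
The second-highest RPN is 294 (FM06).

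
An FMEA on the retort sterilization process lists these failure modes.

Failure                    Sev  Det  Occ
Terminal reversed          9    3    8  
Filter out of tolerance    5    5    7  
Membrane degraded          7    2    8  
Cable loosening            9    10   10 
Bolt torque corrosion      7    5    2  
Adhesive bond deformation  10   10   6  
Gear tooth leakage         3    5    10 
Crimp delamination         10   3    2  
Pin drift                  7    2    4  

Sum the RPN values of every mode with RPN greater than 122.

RPN = Severity × Occurrence × Detection:
  Terminal reversed: 9 × 8 × 3 = 216
  Filter out of tolerance: 5 × 7 × 5 = 175
  Membrane degraded: 7 × 8 × 2 = 112
  Cable loosening: 9 × 10 × 10 = 900
  Bolt torque corrosion: 7 × 2 × 5 = 70
  Adhesive bond deformation: 10 × 6 × 10 = 600
  Gear tooth leakage: 3 × 10 × 5 = 150
  Crimp delamination: 10 × 2 × 3 = 60
  Pin drift: 7 × 4 × 2 = 56
RPN > 122: Terminal reversed (216), Filter out of tolerance (175), Cable loosening (900), Adhesive bond deformation (600), Gear tooth leakage (150).
Sum: 216 + 175 + 900 + 600 + 150 = 2041.

2041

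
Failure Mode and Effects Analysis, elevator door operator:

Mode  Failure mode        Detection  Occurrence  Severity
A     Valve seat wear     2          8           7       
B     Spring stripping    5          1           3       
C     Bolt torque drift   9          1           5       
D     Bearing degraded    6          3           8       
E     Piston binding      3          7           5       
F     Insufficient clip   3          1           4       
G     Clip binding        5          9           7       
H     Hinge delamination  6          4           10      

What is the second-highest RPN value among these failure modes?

240

RPN = Severity × Occurrence × Detection:
  A: 7 × 8 × 2 = 112
  B: 3 × 1 × 5 = 15
  C: 5 × 1 × 9 = 45
  D: 8 × 3 × 6 = 144
  E: 5 × 7 × 3 = 105
  F: 4 × 1 × 3 = 12
  G: 7 × 9 × 5 = 315
  H: 10 × 4 × 6 = 240
Sorted descending: 315, 240, 144, 112, 105, 45, 15, 12.
The second-highest RPN is 240 (H).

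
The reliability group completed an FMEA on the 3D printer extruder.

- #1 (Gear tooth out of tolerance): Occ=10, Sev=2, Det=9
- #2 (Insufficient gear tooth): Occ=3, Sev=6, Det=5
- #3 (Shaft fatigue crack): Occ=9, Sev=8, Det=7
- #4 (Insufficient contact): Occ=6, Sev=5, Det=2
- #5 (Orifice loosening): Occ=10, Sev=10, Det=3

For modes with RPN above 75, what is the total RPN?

RPN = Severity × Occurrence × Detection:
  #1: 2 × 10 × 9 = 180
  #2: 6 × 3 × 5 = 90
  #3: 8 × 9 × 7 = 504
  #4: 5 × 6 × 2 = 60
  #5: 10 × 10 × 3 = 300
RPN > 75: #1 (180), #2 (90), #3 (504), #5 (300).
Sum: 180 + 90 + 504 + 300 = 1074.

1074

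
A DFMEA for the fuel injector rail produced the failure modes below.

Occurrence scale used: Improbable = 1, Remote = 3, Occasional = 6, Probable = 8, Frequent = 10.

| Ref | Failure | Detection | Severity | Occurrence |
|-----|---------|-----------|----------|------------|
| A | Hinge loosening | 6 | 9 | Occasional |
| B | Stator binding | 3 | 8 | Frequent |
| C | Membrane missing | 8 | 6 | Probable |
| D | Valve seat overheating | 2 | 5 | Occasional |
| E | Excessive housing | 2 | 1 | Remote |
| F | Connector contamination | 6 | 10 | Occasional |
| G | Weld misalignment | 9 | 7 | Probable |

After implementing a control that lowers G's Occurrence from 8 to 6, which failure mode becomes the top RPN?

C

RPN = Severity × Occurrence × Detection:
  A: 9 × 6 × 6 = 324
  B: 8 × 10 × 3 = 240
  C: 6 × 8 × 8 = 384
  D: 5 × 6 × 2 = 60
  E: 1 × 3 × 2 = 6
  F: 10 × 6 × 6 = 360
  G: 7 × 8 × 9 = 504
After action: G → 7 × 6 × 9 = 378.
Revised RPNs: C=384, G=378, F=360, A=324, B=240, D=60, E=6.
Highest is now C (384).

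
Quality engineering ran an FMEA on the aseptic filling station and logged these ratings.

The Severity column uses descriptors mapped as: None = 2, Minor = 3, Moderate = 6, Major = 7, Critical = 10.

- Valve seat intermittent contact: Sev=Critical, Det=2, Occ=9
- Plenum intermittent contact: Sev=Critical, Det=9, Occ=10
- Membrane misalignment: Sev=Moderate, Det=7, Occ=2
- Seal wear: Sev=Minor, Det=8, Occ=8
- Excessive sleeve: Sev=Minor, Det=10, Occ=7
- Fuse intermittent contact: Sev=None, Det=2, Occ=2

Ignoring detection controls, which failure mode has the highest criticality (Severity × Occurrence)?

Criticality = Severity × Occurrence:
  Valve seat intermittent contact: 10 × 9 = 90
  Plenum intermittent contact: 10 × 10 = 100
  Membrane misalignment: 6 × 2 = 12
  Seal wear: 3 × 8 = 24
  Excessive sleeve: 3 × 7 = 21
  Fuse intermittent contact: 2 × 2 = 4
Highest criticality is 100 → Plenum intermittent contact.

Plenum intermittent contact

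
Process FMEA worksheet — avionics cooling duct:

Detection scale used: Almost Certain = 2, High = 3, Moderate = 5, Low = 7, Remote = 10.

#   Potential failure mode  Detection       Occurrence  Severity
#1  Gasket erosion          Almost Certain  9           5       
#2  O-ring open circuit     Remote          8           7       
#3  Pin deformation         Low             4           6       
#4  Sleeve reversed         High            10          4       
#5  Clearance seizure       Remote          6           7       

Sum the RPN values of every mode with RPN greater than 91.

RPN = Severity × Occurrence × Detection:
  #1: 5 × 9 × 2 = 90
  #2: 7 × 8 × 10 = 560
  #3: 6 × 4 × 7 = 168
  #4: 4 × 10 × 3 = 120
  #5: 7 × 6 × 10 = 420
RPN > 91: #2 (560), #3 (168), #4 (120), #5 (420).
Sum: 560 + 168 + 120 + 420 = 1268.

1268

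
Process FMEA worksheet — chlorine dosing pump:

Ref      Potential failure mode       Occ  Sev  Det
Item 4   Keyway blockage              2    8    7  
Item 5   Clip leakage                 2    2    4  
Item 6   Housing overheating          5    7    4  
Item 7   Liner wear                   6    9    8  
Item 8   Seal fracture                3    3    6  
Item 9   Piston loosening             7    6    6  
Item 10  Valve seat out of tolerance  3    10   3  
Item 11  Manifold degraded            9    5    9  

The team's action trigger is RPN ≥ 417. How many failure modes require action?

1

RPN = Severity × Occurrence × Detection:
  Item 4: 8 × 2 × 7 = 112
  Item 5: 2 × 2 × 4 = 16
  Item 6: 7 × 5 × 4 = 140
  Item 7: 9 × 6 × 8 = 432
  Item 8: 3 × 3 × 6 = 54
  Item 9: 6 × 7 × 6 = 252
  Item 10: 10 × 3 × 3 = 90
  Item 11: 5 × 9 × 9 = 405
Modes with RPN ≥ 417: Item 7 (432) → 1.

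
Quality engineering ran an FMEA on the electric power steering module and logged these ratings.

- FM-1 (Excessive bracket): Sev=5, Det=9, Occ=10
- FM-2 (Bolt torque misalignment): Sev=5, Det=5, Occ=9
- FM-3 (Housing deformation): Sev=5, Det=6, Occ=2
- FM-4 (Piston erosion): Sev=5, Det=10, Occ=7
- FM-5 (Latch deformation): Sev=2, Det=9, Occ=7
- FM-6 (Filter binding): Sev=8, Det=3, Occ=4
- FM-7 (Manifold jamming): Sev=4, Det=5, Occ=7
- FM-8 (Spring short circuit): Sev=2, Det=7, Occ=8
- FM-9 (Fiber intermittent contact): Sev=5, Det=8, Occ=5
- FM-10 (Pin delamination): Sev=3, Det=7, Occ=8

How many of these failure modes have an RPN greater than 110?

RPN = Severity × Occurrence × Detection:
  FM-1: 5 × 10 × 9 = 450
  FM-2: 5 × 9 × 5 = 225
  FM-3: 5 × 2 × 6 = 60
  FM-4: 5 × 7 × 10 = 350
  FM-5: 2 × 7 × 9 = 126
  FM-6: 8 × 4 × 3 = 96
  FM-7: 4 × 7 × 5 = 140
  FM-8: 2 × 8 × 7 = 112
  FM-9: 5 × 5 × 8 = 200
  FM-10: 3 × 8 × 7 = 168
Modes with RPN > 110: FM-1 (450), FM-2 (225), FM-4 (350), FM-5 (126), FM-7 (140), FM-8 (112), FM-9 (200), FM-10 (168) → 8.

8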